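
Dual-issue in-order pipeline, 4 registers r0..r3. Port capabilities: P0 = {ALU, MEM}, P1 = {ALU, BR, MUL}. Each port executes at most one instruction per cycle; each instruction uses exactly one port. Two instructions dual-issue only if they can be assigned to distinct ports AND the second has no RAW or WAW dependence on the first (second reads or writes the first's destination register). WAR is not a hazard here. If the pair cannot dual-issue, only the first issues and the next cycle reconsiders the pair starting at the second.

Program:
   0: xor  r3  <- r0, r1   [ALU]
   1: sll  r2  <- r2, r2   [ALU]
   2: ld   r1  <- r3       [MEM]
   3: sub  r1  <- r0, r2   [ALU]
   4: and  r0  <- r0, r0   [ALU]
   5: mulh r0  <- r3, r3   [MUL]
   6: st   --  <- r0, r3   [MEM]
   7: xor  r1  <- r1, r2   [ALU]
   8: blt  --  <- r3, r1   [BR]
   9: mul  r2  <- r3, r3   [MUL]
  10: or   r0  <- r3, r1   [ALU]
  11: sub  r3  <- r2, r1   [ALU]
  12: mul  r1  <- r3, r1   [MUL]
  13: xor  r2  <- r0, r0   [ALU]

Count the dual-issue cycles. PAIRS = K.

PAIRS = 5

[0] i0&i1  xor.ALU;sll.ALU  -- 2-wide
[1] i2  ld.MEM  -- WAW r1
[2] i3&i4  sub.ALU;and.ALU  -- 2-wide
[3] i5  mulh.MUL  -- RAW r0
[4] i6&i7  st.MEM;xor.ALU  -- 2-wide
[5] i8  blt.BR  -- no-port BR/MUL
[6] i9&i10  mul.MUL;or.ALU  -- 2-wide
[7] i11  sub.ALU  -- RAW r3
[8] i12&i13  mul.MUL;xor.ALU  -- 2-wide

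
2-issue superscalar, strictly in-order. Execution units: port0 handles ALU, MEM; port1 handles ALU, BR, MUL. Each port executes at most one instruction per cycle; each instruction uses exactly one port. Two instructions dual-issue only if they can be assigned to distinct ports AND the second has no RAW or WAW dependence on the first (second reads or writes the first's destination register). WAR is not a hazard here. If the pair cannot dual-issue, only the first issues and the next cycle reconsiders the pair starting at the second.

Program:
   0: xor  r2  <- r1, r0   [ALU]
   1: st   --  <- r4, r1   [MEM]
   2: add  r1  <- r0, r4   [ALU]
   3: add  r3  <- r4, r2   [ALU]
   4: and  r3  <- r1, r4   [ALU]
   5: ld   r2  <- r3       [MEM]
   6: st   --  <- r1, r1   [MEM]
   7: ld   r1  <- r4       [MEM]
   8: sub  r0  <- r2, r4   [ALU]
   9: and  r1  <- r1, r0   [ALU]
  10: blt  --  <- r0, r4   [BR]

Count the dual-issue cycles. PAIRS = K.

PAIRS = 4

t=0 i0/i1:xor+st ; 2-wide
t=1 i2/i3:add+add ; 2-wide
t=2 i4:and ; RAW r3
t=3 i5:ld ; no-port MEM/MEM
t=4 i6:st ; no-port MEM/MEM
t=5 i7/i8:ld+sub ; 2-wide
t=6 i9/i10:and+blt ; 2-wide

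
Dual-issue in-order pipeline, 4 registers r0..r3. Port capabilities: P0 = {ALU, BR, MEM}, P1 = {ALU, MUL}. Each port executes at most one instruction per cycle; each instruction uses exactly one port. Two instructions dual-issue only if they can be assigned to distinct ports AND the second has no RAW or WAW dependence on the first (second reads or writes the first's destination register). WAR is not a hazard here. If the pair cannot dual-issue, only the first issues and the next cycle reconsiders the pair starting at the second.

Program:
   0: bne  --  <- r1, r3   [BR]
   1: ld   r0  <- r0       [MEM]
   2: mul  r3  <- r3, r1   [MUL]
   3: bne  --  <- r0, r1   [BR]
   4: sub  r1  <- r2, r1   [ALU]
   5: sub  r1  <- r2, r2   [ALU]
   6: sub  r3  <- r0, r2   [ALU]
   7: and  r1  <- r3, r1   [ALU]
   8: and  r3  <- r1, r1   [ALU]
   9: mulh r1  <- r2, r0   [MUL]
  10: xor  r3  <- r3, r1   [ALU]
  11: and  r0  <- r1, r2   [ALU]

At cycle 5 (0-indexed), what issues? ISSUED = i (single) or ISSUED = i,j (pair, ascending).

ISSUED = 8,9

[0] i0  bne  -- no-port BR/MEM
[1] i1+i2  ld/mul  -- 2-wide
[2] i3+i4  bne/sub  -- 2-wide
[3] i5+i6  sub/sub  -- 2-wide
[4] i7  and  -- RAW r1
[5] i8+i9  and/mulh  -- 2-wide
[6] i10+i11  xor/and  -- 2-wide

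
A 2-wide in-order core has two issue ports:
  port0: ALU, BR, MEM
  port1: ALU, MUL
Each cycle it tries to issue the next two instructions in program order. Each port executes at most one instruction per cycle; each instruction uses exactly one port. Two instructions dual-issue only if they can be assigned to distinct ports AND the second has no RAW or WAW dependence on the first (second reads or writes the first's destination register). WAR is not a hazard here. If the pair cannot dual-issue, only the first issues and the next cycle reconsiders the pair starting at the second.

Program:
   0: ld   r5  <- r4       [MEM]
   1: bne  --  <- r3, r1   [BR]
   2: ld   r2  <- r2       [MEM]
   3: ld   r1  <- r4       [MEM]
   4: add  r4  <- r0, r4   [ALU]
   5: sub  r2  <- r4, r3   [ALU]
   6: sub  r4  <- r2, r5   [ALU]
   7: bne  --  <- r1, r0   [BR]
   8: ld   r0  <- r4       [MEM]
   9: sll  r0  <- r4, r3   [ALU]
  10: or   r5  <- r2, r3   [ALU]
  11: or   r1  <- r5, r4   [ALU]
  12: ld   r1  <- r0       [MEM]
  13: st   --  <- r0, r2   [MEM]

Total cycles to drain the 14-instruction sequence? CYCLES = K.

0. ld.MEM @i0  | no-port MEM/BR
1. bne.BR @i1  | no-port BR/MEM
2. ld.MEM @i2  | no-port MEM/MEM
3. ld.MEM add.ALU @i3,i4  | dual
4. sub.ALU @i5  | RAW r2
5. sub.ALU bne.BR @i6,i7  | dual
6. ld.MEM @i8  | WAW r0
7. sll.ALU or.ALU @i9,i10  | dual
8. or.ALU @i11  | WAW r1
9. ld.MEM @i12  | no-port MEM/MEM
10. st.MEM @i13  | tail

CYCLES = 11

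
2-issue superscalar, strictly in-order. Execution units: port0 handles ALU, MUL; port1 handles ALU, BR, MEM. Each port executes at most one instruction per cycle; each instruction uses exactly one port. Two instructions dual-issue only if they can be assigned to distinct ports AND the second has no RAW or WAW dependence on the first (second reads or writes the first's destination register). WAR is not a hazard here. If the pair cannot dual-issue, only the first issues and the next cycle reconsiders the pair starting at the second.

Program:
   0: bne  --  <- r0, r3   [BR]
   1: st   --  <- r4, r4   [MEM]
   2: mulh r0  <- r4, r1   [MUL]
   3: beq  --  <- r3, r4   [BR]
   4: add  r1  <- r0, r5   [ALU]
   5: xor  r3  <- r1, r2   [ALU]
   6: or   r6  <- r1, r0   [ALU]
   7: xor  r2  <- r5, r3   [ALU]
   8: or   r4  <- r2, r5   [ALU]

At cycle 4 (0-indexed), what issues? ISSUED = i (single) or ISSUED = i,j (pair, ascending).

t=0 i0:bne ; no-port BR/MEM
t=1 i1,i2:st+mulh ; 2-wide
t=2 i3,i4:beq+add ; 2-wide
t=3 i5,i6:xor+or ; 2-wide
t=4 i7:xor ; RAW r2
t=5 i8:or ; tail

ISSUED = 7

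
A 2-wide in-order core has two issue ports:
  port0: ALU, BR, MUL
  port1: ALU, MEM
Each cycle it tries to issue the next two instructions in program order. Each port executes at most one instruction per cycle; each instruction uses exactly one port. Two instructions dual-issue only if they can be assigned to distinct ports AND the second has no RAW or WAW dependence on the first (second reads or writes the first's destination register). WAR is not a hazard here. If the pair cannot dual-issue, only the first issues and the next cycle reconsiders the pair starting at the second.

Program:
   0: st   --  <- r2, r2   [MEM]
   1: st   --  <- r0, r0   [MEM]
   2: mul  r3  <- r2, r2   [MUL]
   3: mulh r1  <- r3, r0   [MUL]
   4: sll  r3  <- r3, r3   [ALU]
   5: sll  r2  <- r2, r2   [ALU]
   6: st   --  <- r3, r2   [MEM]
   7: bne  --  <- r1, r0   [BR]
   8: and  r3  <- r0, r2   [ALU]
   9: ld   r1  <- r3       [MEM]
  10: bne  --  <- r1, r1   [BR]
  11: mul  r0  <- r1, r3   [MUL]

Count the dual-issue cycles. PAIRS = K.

PAIRS = 3

#0 head=0: st i0 no-port MEM/MEM
#1 head=1: st+mul i1/i2 pair
#2 head=3: mulh+sll i3/i4 pair
#3 head=5: sll i5 RAW r2
#4 head=6: st+bne i6/i7 pair
#5 head=8: and i8 RAW r3
#6 head=9: ld i9 RAW r1
#7 head=10: bne i10 no-port BR/MUL
#8 head=11: mul i11 tail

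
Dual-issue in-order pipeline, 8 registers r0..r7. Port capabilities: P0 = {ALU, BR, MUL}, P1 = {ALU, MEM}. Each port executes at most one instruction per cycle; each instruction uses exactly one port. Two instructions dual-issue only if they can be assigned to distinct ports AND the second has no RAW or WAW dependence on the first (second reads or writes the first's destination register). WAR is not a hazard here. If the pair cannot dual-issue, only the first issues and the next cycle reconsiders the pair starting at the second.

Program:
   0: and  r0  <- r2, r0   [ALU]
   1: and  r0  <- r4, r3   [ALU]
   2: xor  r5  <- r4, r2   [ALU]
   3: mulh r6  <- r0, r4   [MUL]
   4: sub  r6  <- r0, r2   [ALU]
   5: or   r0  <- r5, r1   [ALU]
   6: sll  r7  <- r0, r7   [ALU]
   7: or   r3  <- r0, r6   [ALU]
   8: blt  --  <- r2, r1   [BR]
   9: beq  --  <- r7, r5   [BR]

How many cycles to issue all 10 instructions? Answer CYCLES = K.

t=0 i0:and.ALU ; WAW r0
t=1 i1&i2:and.ALU xor.ALU ; 2-wide
t=2 i3:mulh.MUL ; WAW r6
t=3 i4&i5:sub.ALU or.ALU ; 2-wide
t=4 i6&i7:sll.ALU or.ALU ; 2-wide
t=5 i8:blt.BR ; no-port BR/BR
t=6 i9:beq.BR ; tail

CYCLES = 7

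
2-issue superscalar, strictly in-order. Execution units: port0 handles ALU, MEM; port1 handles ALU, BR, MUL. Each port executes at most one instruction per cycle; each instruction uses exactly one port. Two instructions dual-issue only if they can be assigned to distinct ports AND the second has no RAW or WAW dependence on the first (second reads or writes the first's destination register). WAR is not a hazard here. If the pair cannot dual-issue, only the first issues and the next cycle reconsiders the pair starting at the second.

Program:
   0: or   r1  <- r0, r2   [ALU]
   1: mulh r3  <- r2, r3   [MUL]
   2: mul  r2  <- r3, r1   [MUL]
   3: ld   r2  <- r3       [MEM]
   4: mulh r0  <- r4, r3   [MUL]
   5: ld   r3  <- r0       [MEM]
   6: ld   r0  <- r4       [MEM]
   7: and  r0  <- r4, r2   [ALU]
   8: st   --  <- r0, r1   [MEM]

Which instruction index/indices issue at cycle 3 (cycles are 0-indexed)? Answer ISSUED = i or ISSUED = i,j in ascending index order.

ISSUED = 5

c0: i0+i1 or.ALU mulh.MUL  dual
c1: i2 mul.MUL  WAW r2
c2: i3+i4 ld.MEM mulh.MUL  dual
c3: i5 ld.MEM  no-port MEM/MEM
c4: i6 ld.MEM  WAW r0
c5: i7 and.ALU  RAW r0
c6: i8 st.MEM  tail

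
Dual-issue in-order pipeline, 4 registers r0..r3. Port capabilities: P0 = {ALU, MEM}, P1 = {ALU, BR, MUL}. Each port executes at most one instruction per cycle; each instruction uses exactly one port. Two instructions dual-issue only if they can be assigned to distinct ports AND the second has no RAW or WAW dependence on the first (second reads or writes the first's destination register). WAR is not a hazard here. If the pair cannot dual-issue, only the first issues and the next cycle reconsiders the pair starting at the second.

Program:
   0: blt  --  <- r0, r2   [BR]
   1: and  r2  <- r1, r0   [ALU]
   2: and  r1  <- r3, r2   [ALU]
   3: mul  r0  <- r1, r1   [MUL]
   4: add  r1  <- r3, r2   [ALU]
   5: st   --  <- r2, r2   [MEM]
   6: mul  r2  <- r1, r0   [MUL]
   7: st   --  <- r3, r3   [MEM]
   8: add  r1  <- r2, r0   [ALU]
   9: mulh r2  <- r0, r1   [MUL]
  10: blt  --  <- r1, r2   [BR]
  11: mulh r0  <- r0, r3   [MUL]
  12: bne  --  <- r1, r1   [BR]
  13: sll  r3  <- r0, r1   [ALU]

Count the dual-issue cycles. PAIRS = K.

PAIRS = 5

c0: i0&i1 blt.BR and.ALU  pair
c1: i2 and.ALU  RAW r1
c2: i3&i4 mul.MUL add.ALU  pair
c3: i5&i6 st.MEM mul.MUL  pair
c4: i7&i8 st.MEM add.ALU  pair
c5: i9 mulh.MUL  no-port MUL/BR
c6: i10 blt.BR  no-port BR/MUL
c7: i11 mulh.MUL  no-port MUL/BR
c8: i12&i13 bne.BR sll.ALU  pair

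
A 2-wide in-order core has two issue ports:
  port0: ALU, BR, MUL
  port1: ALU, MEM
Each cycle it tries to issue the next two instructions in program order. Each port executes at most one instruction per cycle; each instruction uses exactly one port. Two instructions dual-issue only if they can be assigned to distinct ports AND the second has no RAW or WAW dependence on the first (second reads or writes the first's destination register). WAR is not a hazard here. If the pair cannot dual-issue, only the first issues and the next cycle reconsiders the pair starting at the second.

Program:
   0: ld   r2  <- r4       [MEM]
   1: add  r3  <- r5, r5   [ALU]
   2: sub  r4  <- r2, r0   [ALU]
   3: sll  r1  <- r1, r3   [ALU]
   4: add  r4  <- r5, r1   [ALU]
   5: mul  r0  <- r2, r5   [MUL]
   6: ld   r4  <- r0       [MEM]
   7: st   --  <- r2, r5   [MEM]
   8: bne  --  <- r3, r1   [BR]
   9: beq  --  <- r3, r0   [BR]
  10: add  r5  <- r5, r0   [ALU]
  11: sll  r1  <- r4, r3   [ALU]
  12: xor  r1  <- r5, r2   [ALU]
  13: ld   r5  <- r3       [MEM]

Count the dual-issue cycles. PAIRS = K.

PAIRS = 6

0. ld.MEM/add.ALU @i0/i1  | pair
1. sub.ALU/sll.ALU @i2/i3  | pair
2. add.ALU/mul.MUL @i4/i5  | pair
3. ld.MEM @i6  | no-port MEM/MEM
4. st.MEM/bne.BR @i7/i8  | pair
5. beq.BR/add.ALU @i9/i10  | pair
6. sll.ALU @i11  | WAW r1
7. xor.ALU/ld.MEM @i12/i13  | pair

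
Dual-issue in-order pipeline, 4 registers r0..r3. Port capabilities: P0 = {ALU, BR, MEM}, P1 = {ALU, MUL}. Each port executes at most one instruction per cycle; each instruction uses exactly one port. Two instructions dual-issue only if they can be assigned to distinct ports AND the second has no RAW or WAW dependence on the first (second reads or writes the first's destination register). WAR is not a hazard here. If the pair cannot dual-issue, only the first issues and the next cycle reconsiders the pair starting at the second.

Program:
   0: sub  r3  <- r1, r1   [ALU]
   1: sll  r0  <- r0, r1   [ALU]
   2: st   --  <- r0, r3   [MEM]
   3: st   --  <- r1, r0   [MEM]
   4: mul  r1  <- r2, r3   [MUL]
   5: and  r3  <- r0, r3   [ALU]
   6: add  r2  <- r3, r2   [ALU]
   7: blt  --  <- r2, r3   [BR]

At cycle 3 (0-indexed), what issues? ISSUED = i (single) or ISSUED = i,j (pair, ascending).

0. sub.ALU+sll.ALU @i0,i1  | dual
1. st.MEM @i2  | no-port MEM/MEM
2. st.MEM+mul.MUL @i3,i4  | dual
3. and.ALU @i5  | RAW r3
4. add.ALU @i6  | RAW r2
5. blt.BR @i7  | tail

ISSUED = 5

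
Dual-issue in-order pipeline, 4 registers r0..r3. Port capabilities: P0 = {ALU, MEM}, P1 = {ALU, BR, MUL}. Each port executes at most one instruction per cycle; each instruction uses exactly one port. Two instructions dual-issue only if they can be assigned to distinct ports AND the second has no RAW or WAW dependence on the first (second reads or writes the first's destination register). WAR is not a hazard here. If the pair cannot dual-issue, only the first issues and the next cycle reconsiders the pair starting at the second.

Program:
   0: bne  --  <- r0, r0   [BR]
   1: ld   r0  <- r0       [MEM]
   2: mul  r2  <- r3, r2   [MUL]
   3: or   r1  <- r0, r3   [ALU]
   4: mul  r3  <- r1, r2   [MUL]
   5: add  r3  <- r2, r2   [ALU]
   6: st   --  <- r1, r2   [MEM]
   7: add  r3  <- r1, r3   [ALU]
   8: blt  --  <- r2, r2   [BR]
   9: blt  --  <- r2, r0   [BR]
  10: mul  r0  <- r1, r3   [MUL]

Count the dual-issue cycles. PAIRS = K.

PAIRS = 4

t=0 i0+i1:bne+ld ; dual
t=1 i2+i3:mul+or ; dual
t=2 i4:mul ; WAW r3
t=3 i5+i6:add+st ; dual
t=4 i7+i8:add+blt ; dual
t=5 i9:blt ; no-port BR/MUL
t=6 i10:mul ; tail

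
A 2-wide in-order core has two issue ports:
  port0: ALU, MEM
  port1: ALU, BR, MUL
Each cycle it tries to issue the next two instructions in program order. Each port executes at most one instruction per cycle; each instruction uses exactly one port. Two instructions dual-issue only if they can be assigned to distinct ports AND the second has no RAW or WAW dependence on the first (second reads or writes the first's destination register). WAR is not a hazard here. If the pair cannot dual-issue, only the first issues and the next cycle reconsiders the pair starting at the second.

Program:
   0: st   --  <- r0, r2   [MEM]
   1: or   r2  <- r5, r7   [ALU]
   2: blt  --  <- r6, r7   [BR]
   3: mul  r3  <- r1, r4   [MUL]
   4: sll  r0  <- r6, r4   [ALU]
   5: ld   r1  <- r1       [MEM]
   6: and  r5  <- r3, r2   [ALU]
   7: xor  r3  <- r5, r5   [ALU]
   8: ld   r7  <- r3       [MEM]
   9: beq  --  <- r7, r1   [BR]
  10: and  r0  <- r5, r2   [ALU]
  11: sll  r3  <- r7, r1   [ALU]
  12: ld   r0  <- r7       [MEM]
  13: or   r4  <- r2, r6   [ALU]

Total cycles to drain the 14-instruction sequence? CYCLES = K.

CYCLES = 9

  cy0 -> i0+i1 (st;or) 2-wide
  cy1 -> i2 (blt) no-port BR/MUL
  cy2 -> i3+i4 (mul;sll) 2-wide
  cy3 -> i5+i6 (ld;and) 2-wide
  cy4 -> i7 (xor) RAW r3
  cy5 -> i8 (ld) RAW r7
  cy6 -> i9+i10 (beq;and) 2-wide
  cy7 -> i11+i12 (sll;ld) 2-wide
  cy8 -> i13 (or) tail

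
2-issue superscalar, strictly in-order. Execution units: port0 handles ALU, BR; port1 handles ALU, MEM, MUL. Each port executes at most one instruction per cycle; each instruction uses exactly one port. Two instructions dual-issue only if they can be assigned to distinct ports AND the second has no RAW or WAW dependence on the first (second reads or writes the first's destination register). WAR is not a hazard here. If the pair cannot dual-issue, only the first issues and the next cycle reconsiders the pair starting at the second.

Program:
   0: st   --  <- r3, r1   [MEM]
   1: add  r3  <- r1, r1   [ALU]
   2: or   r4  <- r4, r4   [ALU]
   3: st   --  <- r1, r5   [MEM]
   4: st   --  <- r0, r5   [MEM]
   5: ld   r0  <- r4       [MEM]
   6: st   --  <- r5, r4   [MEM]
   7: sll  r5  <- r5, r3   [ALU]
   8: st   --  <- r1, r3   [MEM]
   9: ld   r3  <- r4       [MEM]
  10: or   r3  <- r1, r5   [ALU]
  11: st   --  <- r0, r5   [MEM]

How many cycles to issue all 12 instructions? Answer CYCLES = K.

CYCLES = 8

[0] i0+i1  st.MEM;add.ALU  -- 2-wide
[1] i2+i3  or.ALU;st.MEM  -- 2-wide
[2] i4  st.MEM  -- no-port MEM/MEM
[3] i5  ld.MEM  -- no-port MEM/MEM
[4] i6+i7  st.MEM;sll.ALU  -- 2-wide
[5] i8  st.MEM  -- no-port MEM/MEM
[6] i9  ld.MEM  -- WAW r3
[7] i10+i11  or.ALU;st.MEM  -- 2-wide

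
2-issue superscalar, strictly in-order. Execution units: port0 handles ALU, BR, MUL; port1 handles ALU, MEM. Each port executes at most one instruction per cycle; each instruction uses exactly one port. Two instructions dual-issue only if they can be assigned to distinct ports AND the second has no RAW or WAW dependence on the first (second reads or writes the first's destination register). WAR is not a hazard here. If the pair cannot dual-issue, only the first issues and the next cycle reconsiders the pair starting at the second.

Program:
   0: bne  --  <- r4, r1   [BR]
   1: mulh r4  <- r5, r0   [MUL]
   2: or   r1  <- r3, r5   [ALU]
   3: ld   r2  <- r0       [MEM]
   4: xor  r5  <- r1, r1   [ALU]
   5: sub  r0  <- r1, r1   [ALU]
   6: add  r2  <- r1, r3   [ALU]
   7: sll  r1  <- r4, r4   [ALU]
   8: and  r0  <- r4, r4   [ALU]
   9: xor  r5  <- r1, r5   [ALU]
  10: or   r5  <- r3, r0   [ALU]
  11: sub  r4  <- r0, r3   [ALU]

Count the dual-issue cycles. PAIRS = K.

0. bne.BR @i0  | no-port BR/MUL
1. mulh.MUL/or.ALU @i1&i2  | 2-wide
2. ld.MEM/xor.ALU @i3&i4  | 2-wide
3. sub.ALU/add.ALU @i5&i6  | 2-wide
4. sll.ALU/and.ALU @i7&i8  | 2-wide
5. xor.ALU @i9  | WAW r5
6. or.ALU/sub.ALU @i10&i11  | 2-wide

PAIRS = 5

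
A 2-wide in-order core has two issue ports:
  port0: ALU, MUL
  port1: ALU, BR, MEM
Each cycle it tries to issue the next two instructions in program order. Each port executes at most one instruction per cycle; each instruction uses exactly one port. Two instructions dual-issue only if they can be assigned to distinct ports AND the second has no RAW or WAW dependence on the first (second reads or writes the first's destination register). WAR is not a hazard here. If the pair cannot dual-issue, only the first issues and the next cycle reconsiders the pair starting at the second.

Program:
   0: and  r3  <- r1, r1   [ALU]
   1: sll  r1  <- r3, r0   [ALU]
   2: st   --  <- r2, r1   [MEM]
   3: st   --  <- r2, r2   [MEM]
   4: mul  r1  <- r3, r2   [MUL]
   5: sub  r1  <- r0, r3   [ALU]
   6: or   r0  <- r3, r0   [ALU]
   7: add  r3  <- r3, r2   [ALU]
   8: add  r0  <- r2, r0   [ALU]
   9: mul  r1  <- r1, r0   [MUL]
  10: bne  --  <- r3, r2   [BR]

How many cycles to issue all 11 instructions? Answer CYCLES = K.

c0: i0 and.ALU  RAW r3
c1: i1 sll.ALU  RAW r1
c2: i2 st.MEM  no-port MEM/MEM
c3: i3+i4 st.MEM/mul.MUL  2-wide
c4: i5+i6 sub.ALU/or.ALU  2-wide
c5: i7+i8 add.ALU/add.ALU  2-wide
c6: i9+i10 mul.MUL/bne.BR  2-wide

CYCLES = 7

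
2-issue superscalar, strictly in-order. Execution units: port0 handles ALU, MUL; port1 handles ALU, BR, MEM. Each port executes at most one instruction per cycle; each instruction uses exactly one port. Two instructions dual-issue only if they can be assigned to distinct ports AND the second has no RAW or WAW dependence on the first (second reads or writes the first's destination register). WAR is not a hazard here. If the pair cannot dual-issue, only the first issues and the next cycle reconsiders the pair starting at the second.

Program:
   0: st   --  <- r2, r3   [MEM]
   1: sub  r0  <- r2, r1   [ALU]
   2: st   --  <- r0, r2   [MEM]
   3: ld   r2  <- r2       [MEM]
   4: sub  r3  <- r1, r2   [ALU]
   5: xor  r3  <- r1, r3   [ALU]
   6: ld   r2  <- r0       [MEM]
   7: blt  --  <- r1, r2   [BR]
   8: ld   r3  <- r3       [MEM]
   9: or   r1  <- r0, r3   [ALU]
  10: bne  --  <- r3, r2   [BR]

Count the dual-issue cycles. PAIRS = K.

PAIRS = 3

#0 head=0: st.MEM+sub.ALU i0+i1 pair
#1 head=2: st.MEM i2 no-port MEM/MEM
#2 head=3: ld.MEM i3 RAW r2
#3 head=4: sub.ALU i4 RAW+WAW r3
#4 head=5: xor.ALU+ld.MEM i5+i6 pair
#5 head=7: blt.BR i7 no-port BR/MEM
#6 head=8: ld.MEM i8 RAW r3
#7 head=9: or.ALU+bne.BR i9+i10 pair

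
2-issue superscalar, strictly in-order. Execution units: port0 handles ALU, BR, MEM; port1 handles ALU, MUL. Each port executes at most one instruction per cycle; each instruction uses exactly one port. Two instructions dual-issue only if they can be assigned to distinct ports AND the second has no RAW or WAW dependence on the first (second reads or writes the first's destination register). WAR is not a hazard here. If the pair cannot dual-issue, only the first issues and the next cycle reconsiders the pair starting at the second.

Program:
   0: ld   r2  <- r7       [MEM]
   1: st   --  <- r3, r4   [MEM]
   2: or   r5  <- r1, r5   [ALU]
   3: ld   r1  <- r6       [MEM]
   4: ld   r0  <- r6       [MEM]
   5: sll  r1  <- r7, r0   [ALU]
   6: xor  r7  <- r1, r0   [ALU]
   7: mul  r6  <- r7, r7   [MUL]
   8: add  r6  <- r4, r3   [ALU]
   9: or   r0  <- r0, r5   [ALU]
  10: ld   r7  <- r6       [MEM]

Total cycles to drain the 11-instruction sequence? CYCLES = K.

#0 head=0: ld i0 no-port MEM/MEM
#1 head=1: st/or i1+i2 2-wide
#2 head=3: ld i3 no-port MEM/MEM
#3 head=4: ld i4 RAW r0
#4 head=5: sll i5 RAW r1
#5 head=6: xor i6 RAW r7
#6 head=7: mul i7 WAW r6
#7 head=8: add/or i8+i9 2-wide
#8 head=10: ld i10 tail

CYCLES = 9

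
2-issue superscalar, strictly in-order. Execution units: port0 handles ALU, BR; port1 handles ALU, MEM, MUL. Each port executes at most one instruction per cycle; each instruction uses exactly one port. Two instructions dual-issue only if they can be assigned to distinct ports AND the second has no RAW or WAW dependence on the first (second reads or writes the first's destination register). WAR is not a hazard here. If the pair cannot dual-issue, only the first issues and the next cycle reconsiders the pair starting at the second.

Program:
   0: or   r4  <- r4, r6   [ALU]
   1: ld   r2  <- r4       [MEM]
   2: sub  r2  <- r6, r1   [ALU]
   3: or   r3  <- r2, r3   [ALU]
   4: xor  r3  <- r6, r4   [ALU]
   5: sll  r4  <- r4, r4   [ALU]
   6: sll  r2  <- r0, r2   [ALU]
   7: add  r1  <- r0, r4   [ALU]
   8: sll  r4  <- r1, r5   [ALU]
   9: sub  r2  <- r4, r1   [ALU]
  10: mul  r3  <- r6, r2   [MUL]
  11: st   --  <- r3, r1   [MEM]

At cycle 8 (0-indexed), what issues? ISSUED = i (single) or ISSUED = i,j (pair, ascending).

  cy0 -> i0 (or) RAW r4
  cy1 -> i1 (ld) WAW r2
  cy2 -> i2 (sub) RAW r2
  cy3 -> i3 (or) WAW r3
  cy4 -> i4/i5 (xor sll) pair
  cy5 -> i6/i7 (sll add) pair
  cy6 -> i8 (sll) RAW r4
  cy7 -> i9 (sub) RAW r2
  cy8 -> i10 (mul) no-port MUL/MEM
  cy9 -> i11 (st) tail

ISSUED = 10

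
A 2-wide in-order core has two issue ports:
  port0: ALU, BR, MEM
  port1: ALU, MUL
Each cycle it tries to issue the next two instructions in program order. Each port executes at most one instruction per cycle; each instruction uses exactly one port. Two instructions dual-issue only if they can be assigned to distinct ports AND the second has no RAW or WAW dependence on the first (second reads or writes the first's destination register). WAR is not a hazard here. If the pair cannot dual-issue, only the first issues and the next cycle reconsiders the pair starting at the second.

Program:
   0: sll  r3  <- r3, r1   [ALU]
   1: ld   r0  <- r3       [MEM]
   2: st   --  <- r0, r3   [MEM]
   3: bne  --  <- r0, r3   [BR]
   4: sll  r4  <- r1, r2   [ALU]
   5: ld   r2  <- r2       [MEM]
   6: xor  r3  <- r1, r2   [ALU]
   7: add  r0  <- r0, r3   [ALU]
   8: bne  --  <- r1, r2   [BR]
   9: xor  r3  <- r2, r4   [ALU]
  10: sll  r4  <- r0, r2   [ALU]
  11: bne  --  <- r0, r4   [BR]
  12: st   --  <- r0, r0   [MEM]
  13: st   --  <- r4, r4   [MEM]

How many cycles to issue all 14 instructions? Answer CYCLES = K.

CYCLES = 11

t=0 i0:sll ; RAW r3
t=1 i1:ld ; no-port MEM/MEM
t=2 i2:st ; no-port MEM/BR
t=3 i3/i4:bne sll ; pair
t=4 i5:ld ; RAW r2
t=5 i6:xor ; RAW r3
t=6 i7/i8:add bne ; pair
t=7 i9/i10:xor sll ; pair
t=8 i11:bne ; no-port BR/MEM
t=9 i12:st ; no-port MEM/MEM
t=10 i13:st ; tail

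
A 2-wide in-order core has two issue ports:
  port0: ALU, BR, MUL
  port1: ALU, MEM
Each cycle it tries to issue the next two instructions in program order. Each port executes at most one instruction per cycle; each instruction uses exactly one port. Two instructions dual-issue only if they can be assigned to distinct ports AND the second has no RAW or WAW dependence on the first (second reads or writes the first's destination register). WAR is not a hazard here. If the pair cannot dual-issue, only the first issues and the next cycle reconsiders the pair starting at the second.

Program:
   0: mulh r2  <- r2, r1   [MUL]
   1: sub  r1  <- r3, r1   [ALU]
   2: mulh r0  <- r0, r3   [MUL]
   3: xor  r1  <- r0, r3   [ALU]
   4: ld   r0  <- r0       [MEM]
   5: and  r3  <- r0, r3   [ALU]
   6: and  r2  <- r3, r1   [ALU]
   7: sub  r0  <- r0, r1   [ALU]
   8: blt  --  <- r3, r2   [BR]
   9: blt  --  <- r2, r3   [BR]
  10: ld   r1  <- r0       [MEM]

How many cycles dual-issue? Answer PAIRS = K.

PAIRS = 4

c0: i0+i1 mulh.MUL/sub.ALU  pair
c1: i2 mulh.MUL  RAW r0
c2: i3+i4 xor.ALU/ld.MEM  pair
c3: i5 and.ALU  RAW r3
c4: i6+i7 and.ALU/sub.ALU  pair
c5: i8 blt.BR  no-port BR/BR
c6: i9+i10 blt.BR/ld.MEM  pair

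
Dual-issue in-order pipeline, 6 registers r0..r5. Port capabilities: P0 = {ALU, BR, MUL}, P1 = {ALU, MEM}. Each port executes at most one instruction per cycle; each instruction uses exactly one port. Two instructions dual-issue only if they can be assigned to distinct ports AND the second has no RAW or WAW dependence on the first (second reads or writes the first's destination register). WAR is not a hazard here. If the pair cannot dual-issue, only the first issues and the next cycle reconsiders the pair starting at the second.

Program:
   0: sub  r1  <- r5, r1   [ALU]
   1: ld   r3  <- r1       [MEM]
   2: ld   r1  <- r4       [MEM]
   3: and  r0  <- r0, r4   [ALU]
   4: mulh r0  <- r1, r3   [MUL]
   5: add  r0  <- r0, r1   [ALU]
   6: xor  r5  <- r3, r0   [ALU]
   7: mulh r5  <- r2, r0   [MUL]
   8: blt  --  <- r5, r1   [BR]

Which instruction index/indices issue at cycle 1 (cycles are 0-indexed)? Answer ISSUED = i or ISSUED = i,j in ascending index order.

ISSUED = 1

0. sub @i0  | RAW r1
1. ld @i1  | no-port MEM/MEM
2. ld/and @i2&i3  | pair
3. mulh @i4  | RAW+WAW r0
4. add @i5  | RAW r0
5. xor @i6  | WAW r5
6. mulh @i7  | no-port MUL/BR
7. blt @i8  | tail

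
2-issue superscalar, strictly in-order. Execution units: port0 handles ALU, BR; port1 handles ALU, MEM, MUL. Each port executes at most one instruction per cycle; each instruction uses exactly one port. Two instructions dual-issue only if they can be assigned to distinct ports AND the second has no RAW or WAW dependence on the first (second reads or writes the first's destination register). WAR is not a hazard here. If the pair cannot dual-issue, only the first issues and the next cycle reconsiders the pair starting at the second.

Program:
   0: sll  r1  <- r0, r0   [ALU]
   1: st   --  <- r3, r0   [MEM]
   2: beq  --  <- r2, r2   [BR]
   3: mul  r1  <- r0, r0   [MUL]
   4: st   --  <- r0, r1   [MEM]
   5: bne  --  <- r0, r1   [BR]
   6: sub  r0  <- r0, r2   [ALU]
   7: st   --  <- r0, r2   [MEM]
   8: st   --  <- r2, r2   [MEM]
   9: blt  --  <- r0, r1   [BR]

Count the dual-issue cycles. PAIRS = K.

[0] i0,i1  sll/st  -- 2-wide
[1] i2,i3  beq/mul  -- 2-wide
[2] i4,i5  st/bne  -- 2-wide
[3] i6  sub  -- RAW r0
[4] i7  st  -- no-port MEM/MEM
[5] i8,i9  st/blt  -- 2-wide

PAIRS = 4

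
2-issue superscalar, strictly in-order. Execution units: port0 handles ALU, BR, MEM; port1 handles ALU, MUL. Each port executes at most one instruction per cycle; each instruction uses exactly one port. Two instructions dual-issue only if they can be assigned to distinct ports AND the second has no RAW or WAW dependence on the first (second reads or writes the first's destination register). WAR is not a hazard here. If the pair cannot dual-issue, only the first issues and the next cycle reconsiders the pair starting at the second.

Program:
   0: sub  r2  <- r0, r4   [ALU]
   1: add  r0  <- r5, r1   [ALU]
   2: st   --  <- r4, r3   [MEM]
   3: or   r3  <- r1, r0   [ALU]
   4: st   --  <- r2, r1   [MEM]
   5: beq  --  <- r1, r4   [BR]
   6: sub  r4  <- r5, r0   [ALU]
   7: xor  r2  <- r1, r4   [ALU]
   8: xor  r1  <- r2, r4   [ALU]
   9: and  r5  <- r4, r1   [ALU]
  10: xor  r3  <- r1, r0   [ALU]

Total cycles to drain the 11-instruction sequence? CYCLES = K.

c0: i0&i1 sub.ALU+add.ALU  dual
c1: i2&i3 st.MEM+or.ALU  dual
c2: i4 st.MEM  no-port MEM/BR
c3: i5&i6 beq.BR+sub.ALU  dual
c4: i7 xor.ALU  RAW r2
c5: i8 xor.ALU  RAW r1
c6: i9&i10 and.ALU+xor.ALU  dual

CYCLES = 7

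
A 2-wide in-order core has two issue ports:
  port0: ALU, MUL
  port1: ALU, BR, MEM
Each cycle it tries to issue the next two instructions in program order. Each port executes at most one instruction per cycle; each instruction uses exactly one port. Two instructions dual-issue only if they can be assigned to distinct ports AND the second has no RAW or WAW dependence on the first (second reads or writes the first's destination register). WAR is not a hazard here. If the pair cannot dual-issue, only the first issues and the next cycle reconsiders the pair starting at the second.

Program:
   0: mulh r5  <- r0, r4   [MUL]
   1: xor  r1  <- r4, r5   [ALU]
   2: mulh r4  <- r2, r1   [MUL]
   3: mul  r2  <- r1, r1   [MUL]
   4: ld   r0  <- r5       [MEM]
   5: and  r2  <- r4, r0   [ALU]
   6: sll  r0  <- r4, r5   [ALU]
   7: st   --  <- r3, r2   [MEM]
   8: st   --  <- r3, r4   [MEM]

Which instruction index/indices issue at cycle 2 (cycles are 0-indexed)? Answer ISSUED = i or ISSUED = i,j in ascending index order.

[0] i0  mulh  -- RAW r5
[1] i1  xor  -- RAW r1
[2] i2  mulh  -- no-port MUL/MUL
[3] i3&i4  mul ld  -- pair
[4] i5&i6  and sll  -- pair
[5] i7  st  -- no-port MEM/MEM
[6] i8  st  -- tail

ISSUED = 2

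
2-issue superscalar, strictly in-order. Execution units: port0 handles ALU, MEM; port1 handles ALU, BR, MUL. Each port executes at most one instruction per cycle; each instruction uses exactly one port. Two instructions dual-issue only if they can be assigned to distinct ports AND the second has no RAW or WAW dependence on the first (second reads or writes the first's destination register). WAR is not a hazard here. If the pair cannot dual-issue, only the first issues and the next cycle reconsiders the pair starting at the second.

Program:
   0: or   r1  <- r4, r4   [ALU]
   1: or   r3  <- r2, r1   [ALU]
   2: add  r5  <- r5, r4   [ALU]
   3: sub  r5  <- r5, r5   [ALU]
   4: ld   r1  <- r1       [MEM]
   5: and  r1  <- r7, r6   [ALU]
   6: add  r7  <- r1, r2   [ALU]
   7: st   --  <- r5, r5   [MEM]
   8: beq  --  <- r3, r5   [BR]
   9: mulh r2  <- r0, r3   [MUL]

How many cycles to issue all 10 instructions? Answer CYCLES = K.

CYCLES = 7

[0] i0  or  -- RAW r1
[1] i1,i2  or/add  -- dual
[2] i3,i4  sub/ld  -- dual
[3] i5  and  -- RAW r1
[4] i6,i7  add/st  -- dual
[5] i8  beq  -- no-port BR/MUL
[6] i9  mulh  -- tail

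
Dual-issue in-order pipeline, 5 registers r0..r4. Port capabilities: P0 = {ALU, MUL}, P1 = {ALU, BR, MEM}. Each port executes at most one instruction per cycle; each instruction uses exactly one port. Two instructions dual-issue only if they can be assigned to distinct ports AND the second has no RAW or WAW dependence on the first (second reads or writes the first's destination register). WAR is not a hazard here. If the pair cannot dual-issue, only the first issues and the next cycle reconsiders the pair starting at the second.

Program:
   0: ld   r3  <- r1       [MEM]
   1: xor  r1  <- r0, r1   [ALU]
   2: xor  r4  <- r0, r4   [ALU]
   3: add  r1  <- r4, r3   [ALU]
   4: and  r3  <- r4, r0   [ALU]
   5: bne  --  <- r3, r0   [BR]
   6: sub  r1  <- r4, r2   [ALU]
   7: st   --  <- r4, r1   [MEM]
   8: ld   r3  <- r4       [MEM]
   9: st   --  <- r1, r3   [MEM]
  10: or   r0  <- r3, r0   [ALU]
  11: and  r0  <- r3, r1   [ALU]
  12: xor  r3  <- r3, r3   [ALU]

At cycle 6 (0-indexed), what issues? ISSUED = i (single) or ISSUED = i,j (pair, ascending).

ISSUED = 9,10

0. ld.MEM/xor.ALU @i0&i1  | dual
1. xor.ALU @i2  | RAW r4
2. add.ALU/and.ALU @i3&i4  | dual
3. bne.BR/sub.ALU @i5&i6  | dual
4. st.MEM @i7  | no-port MEM/MEM
5. ld.MEM @i8  | no-port MEM/MEM
6. st.MEM/or.ALU @i9&i10  | dual
7. and.ALU/xor.ALU @i11&i12  | dual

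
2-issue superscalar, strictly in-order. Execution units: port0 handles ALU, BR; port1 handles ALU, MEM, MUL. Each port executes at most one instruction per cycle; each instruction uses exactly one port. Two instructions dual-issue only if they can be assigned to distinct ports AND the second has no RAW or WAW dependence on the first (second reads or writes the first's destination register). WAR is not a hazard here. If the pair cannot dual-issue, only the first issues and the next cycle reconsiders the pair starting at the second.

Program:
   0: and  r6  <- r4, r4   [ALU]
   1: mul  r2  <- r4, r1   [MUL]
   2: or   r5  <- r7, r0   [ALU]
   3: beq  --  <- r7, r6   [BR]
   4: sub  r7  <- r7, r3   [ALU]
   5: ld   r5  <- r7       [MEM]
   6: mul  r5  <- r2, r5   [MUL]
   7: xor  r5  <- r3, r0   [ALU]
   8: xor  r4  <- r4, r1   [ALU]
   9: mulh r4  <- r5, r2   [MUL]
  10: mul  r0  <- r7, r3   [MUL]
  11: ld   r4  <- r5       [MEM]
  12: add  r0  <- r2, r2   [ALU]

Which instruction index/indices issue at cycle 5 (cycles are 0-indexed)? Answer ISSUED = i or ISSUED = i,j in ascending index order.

ISSUED = 7,8

[0] i0,i1  and.ALU/mul.MUL  -- 2-wide
[1] i2,i3  or.ALU/beq.BR  -- 2-wide
[2] i4  sub.ALU  -- RAW r7
[3] i5  ld.MEM  -- no-port MEM/MUL
[4] i6  mul.MUL  -- WAW r5
[5] i7,i8  xor.ALU/xor.ALU  -- 2-wide
[6] i9  mulh.MUL  -- no-port MUL/MUL
[7] i10  mul.MUL  -- no-port MUL/MEM
[8] i11,i12  ld.MEM/add.ALU  -- 2-wide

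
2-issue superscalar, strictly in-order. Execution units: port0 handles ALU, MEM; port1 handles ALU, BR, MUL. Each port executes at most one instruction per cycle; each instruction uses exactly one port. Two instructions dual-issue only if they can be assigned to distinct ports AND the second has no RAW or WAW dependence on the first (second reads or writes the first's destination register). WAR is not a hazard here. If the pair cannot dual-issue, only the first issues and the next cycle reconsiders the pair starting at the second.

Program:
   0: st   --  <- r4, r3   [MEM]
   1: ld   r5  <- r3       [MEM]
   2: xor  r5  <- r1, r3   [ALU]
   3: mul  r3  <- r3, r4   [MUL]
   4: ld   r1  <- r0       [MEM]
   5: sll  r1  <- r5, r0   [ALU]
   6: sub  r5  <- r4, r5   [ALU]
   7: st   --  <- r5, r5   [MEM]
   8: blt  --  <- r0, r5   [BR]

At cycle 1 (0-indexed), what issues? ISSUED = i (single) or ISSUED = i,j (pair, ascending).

ISSUED = 1

[0] i0  st.MEM  -- no-port MEM/MEM
[1] i1  ld.MEM  -- WAW r5
[2] i2+i3  xor.ALU+mul.MUL  -- dual
[3] i4  ld.MEM  -- WAW r1
[4] i5+i6  sll.ALU+sub.ALU  -- dual
[5] i7+i8  st.MEM+blt.BR  -- dual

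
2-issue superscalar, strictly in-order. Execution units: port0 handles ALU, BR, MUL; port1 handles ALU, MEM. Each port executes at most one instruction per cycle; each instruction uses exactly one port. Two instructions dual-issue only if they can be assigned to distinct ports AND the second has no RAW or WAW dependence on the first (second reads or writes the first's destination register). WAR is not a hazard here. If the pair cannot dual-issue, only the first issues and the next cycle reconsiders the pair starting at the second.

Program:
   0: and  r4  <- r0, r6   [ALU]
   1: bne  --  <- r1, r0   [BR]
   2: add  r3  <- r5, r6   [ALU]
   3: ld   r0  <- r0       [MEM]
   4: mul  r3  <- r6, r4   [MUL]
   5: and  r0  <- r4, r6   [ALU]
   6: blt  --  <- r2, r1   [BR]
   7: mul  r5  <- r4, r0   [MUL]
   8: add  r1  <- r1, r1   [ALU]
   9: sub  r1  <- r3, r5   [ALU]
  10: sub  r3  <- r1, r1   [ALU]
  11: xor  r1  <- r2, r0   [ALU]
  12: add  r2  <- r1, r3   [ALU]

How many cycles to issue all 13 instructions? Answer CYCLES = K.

CYCLES = 8

c0: i0/i1 and;bne  2-wide
c1: i2/i3 add;ld  2-wide
c2: i4/i5 mul;and  2-wide
c3: i6 blt  no-port BR/MUL
c4: i7/i8 mul;add  2-wide
c5: i9 sub  RAW r1
c6: i10/i11 sub;xor  2-wide
c7: i12 add  tail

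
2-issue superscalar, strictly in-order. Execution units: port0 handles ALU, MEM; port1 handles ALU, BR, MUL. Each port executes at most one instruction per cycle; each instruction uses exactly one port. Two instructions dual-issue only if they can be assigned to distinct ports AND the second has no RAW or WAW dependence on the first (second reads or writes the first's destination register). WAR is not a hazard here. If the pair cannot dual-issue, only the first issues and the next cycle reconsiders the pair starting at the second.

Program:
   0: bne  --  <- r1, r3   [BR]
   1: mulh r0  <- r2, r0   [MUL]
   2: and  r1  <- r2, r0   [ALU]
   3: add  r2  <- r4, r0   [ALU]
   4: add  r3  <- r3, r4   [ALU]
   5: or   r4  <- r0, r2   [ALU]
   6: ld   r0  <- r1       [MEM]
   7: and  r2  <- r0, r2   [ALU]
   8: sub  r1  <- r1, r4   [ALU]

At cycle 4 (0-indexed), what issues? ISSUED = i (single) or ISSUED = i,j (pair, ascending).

[0] i0  bne.BR  -- no-port BR/MUL
[1] i1  mulh.MUL  -- RAW r0
[2] i2/i3  and.ALU+add.ALU  -- 2-wide
[3] i4/i5  add.ALU+or.ALU  -- 2-wide
[4] i6  ld.MEM  -- RAW r0
[5] i7/i8  and.ALU+sub.ALU  -- 2-wide

ISSUED = 6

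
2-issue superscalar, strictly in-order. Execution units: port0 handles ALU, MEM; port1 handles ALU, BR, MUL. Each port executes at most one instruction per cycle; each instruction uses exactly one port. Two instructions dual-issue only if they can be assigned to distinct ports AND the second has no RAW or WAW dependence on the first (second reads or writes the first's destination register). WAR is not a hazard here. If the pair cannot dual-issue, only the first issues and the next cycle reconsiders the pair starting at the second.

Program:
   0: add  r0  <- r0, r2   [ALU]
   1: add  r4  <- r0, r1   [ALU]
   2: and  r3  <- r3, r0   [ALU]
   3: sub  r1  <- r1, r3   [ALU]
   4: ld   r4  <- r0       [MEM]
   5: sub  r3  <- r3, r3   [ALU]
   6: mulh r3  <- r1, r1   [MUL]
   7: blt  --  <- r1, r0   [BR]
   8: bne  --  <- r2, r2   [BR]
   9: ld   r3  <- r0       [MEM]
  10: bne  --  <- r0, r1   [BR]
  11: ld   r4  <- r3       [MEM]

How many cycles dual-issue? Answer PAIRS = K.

c0: i0 add.ALU  RAW r0
c1: i1&i2 add.ALU;and.ALU  dual
c2: i3&i4 sub.ALU;ld.MEM  dual
c3: i5 sub.ALU  WAW r3
c4: i6 mulh.MUL  no-port MUL/BR
c5: i7 blt.BR  no-port BR/BR
c6: i8&i9 bne.BR;ld.MEM  dual
c7: i10&i11 bne.BR;ld.MEM  dual

PAIRS = 4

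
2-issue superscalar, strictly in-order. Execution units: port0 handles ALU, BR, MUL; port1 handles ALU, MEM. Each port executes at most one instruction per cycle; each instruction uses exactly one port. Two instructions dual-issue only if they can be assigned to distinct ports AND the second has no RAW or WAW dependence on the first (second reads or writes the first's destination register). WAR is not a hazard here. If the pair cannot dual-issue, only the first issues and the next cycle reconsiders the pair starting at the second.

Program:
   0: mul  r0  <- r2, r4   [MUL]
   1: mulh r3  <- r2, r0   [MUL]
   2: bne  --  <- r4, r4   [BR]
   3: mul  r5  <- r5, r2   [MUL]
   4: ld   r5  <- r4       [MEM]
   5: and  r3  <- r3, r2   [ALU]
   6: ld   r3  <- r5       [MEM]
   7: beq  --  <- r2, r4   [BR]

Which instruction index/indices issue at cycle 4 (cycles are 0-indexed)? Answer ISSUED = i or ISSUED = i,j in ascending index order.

ISSUED = 4,5

t=0 i0:mul ; no-port MUL/MUL
t=1 i1:mulh ; no-port MUL/BR
t=2 i2:bne ; no-port BR/MUL
t=3 i3:mul ; WAW r5
t=4 i4+i5:ld;and ; 2-wide
t=5 i6+i7:ld;beq ; 2-wide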